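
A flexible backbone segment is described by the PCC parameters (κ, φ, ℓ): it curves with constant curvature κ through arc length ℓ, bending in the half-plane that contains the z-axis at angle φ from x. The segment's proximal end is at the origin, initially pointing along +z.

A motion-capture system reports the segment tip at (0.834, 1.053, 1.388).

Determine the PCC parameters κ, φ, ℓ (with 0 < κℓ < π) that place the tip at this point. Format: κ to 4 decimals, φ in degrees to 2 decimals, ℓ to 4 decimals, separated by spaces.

0.7201 51.62 2.1359

ρ = √(x²+y²) = √(0.834² + 1.053²) = 1.34327
φ = atan2(y, x) mod 360° = atan2(1.053, 0.834) = 51.6200°
|p|² = ρ² + z² = 1.34327² + 1.388² = 3.73091
κ = 2ρ / |p|² = 2×1.34327 / 3.73091 = 0.72007
θ = 2·atan2(ρ, z) = 2·atan2(1.34327, 1.388) = 1.53804 rad
ℓ = θ/κ = 1.53804/0.72007 = 2.13595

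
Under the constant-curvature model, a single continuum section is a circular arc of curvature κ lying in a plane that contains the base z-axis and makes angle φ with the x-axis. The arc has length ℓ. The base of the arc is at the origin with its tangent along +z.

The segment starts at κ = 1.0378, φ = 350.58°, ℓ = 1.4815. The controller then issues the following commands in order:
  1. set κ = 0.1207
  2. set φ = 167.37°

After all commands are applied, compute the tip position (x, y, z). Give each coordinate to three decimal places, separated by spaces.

-0.129 0.029 1.474

initial: κ=1.0378, φ=350.58°, ℓ=1.4815
cmd 1: set κ=0.1207 → (κ,φ,ℓ)=(0.1207,350.58°,1.4815) → tip=(0.1303,-0.0216,1.4736)
cmd 2: set φ=167.37° → (κ,φ,ℓ)=(0.1207,167.37°,1.4815) → tip=(-0.1289,0.0289,1.4736)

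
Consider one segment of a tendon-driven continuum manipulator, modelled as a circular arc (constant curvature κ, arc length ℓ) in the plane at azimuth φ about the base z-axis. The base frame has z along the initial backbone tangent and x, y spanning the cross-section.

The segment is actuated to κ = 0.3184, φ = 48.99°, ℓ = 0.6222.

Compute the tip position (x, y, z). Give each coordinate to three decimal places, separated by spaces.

0.040 0.046 0.618

θ = κ·ℓ = 0.3184 × 0.6222 = 0.19811 rad
ρ = (1 − cos θ)/κ = (1 − 0.98044)/0.3184 = 0.06143
z = sin θ / κ = 0.19682/0.3184 = 0.61814
x = ρ cos φ = 0.06143 × cos(48.99°) = 0.04031
y = ρ sin φ = 0.06143 × sin(48.99°) = 0.04635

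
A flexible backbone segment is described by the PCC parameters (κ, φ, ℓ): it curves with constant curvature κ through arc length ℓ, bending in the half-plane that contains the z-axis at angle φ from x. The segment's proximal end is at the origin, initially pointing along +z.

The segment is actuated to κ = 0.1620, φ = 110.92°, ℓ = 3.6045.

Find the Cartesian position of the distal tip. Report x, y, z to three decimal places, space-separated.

-0.365 0.955 3.403

θ = κ·ℓ = 0.1620 × 3.6045 = 0.58393 rad
ρ = (1 − cos θ)/κ = (1 − 0.83430)/0.1620 = 1.02282
z = sin θ / κ = 0.55131/0.1620 = 3.40312
x = ρ cos φ = 1.02282 × cos(110.92°) = -0.36521
y = ρ sin φ = 1.02282 × sin(110.92°) = 0.95540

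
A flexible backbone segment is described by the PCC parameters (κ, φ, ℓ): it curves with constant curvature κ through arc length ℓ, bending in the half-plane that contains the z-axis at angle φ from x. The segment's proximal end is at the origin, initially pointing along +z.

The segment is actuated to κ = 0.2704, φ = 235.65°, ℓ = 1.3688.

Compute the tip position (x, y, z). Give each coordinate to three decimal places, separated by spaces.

-0.141 -0.207 1.338

θ = κ·ℓ = 0.2704 × 1.3688 = 0.37012 rad
ρ = (1 − cos θ)/κ = (1 − 0.93228)/0.2704 = 0.25043
z = sin θ / κ = 0.36173/0.2704 = 1.33776
x = ρ cos φ = 0.25043 × cos(235.65°) = -0.14131
y = ρ sin φ = 0.25043 × sin(235.65°) = -0.20676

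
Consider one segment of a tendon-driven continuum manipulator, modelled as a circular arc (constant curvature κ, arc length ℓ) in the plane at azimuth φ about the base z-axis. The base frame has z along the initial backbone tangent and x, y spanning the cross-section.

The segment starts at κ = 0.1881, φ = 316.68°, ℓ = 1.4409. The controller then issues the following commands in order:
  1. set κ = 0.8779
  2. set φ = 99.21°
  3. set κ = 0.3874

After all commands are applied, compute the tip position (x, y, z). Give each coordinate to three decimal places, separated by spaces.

initial: κ=0.1881, φ=316.68°, ℓ=1.4409
cmd 1: set κ=0.8779 → (κ,φ,ℓ)=(0.8779,316.68°,1.4409) → tip=(0.5792,-0.5462,1.0862)
cmd 2: set φ=99.21° → (κ,φ,ℓ)=(0.8779,99.21°,1.4409) → tip=(-0.1274,0.7859,1.0862)
cmd 3: set κ=0.3874 → (κ,φ,ℓ)=(0.3874,99.21°,1.4409) → tip=(-0.0627,0.3868,1.3672)

-0.063 0.387 1.367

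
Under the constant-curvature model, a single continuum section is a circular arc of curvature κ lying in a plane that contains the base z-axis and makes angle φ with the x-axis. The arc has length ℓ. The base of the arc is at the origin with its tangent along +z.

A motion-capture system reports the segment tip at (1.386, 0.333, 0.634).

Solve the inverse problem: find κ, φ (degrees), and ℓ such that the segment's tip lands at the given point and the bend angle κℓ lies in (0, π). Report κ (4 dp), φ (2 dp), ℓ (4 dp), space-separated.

ρ = √(x²+y²) = √(1.386² + 0.333²) = 1.42544
φ = atan2(y, x) mod 360° = atan2(0.333, 1.386) = 13.5098°
|p|² = ρ² + z² = 1.42544² + 0.634² = 2.43384
κ = 2ρ / |p|² = 2×1.42544 / 2.43384 = 1.17135
θ = 2·atan2(ρ, z) = 2·atan2(1.42544, 0.634) = 2.30459 rad
ℓ = θ/κ = 2.30459/1.17135 = 1.96746

1.1714 13.51 1.9675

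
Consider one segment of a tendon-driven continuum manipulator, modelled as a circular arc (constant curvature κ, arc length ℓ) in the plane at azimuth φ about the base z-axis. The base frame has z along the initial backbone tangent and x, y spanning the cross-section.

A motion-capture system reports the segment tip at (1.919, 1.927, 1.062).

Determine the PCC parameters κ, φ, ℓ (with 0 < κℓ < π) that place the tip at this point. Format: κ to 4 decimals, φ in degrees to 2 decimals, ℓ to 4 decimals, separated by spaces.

0.6381 45.12 3.7564

ρ = √(x²+y²) = √(1.919² + 1.927²) = 2.71954
φ = atan2(y, x) mod 360° = atan2(1.927, 1.919) = 45.1192°
|p|² = ρ² + z² = 2.71954² + 1.062² = 8.52373
κ = 2ρ / |p|² = 2×2.71954 / 8.52373 = 0.63811
θ = 2·atan2(ρ, z) = 2·atan2(2.71954, 1.062) = 2.39700 rad
ℓ = θ/κ = 2.39700/0.63811 = 3.75641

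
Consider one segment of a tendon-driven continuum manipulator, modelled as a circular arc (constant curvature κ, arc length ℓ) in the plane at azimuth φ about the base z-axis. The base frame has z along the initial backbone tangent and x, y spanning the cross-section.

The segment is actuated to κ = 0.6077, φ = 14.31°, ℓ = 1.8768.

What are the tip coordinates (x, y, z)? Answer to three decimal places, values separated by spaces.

0.929 0.237 1.496

θ = κ·ℓ = 0.6077 × 1.8768 = 1.14053 rad
ρ = (1 − cos θ)/κ = (1 − 0.41711)/0.6077 = 0.95917
z = sin θ / κ = 0.90886/0.6077 = 1.49557
x = ρ cos φ = 0.95917 × cos(14.31°) = 0.92941
y = ρ sin φ = 0.95917 × sin(14.31°) = 0.23708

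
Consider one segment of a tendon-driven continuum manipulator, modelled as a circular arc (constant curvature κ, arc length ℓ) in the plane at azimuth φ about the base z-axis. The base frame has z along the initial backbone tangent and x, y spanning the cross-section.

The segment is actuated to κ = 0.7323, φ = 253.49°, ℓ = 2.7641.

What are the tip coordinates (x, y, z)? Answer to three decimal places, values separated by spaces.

θ = κ·ℓ = 0.7323 × 2.7641 = 2.02415 rad
ρ = (1 − cos θ)/κ = (1 − -0.43798)/0.7323 = 1.96365
z = sin θ / κ = 0.89898/0.7323 = 1.22762
x = ρ cos φ = 1.96365 × cos(253.49°) = -0.55804
y = ρ sin φ = 1.96365 × sin(253.49°) = -1.88269

-0.558 -1.883 1.228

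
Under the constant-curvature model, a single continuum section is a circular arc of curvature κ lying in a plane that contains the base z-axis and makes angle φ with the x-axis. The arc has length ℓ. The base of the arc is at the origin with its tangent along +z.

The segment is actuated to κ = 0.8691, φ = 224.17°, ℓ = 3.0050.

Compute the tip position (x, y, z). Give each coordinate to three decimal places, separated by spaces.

-1.537 -1.494 0.582

θ = κ·ℓ = 0.8691 × 3.0050 = 2.61165 rad
ρ = (1 − cos θ)/κ = (1 − -0.86283)/0.8691 = 2.14341
z = sin θ / κ = 0.50549/0.8691 = 0.58162
x = ρ cos φ = 2.14341 × cos(224.17°) = -1.53741
y = ρ sin φ = 2.14341 × sin(224.17°) = -1.49350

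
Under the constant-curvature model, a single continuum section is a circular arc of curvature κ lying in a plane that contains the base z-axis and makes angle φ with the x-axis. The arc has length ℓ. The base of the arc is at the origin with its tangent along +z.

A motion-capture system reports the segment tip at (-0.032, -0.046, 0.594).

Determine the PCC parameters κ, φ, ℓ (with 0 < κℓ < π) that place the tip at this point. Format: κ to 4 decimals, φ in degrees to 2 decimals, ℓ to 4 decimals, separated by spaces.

ρ = √(x²+y²) = √(-0.032² + -0.046²) = 0.05604
φ = atan2(y, x) mod 360° = atan2(-0.046, -0.032) = 235.1755°
|p|² = ρ² + z² = 0.05604² + 0.594² = 0.35598
κ = 2ρ / |p|² = 2×0.05604 / 0.35598 = 0.31483
θ = 2·atan2(ρ, z) = 2·atan2(0.05604, 0.594) = 0.18812 rad
ℓ = θ/κ = 0.18812/0.31483 = 0.59752

0.3148 235.18 0.5975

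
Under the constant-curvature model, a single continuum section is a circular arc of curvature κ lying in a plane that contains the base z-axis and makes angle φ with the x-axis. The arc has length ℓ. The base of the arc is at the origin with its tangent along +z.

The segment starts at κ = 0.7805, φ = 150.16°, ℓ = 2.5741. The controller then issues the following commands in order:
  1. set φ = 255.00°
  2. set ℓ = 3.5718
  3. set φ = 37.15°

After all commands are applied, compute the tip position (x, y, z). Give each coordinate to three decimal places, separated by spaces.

1.979 1.500 0.444

initial: κ=0.7805, φ=150.16°, ℓ=2.5741
cmd 1: set φ=255.00° → (κ,φ,ℓ)=(0.7805,255.00°,2.5741) → tip=(-0.4723,-1.7628,1.1601)
cmd 2: set ℓ=3.5718 → (κ,φ,ℓ)=(0.7805,255.00°,3.5718) → tip=(-0.6427,-2.3985,0.4439)
cmd 3: set φ=37.15° → (κ,φ,ℓ)=(0.7805,37.15°,3.5718) → tip=(1.9792,1.4996,0.4439)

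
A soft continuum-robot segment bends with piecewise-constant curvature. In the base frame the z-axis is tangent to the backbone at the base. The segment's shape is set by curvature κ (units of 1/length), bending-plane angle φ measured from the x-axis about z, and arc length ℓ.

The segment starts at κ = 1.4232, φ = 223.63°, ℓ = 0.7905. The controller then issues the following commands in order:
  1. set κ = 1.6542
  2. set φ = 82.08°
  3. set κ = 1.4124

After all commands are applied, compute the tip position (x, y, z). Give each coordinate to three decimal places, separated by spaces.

initial: κ=1.4232, φ=223.63°, ℓ=0.7905
cmd 1: set κ=1.6542 → (κ,φ,ℓ)=(1.6542,223.63°,0.7905) → tip=(-0.3237,-0.3086,0.5837)
cmd 2: set φ=82.08° → (κ,φ,ℓ)=(1.6542,82.08°,0.7905) → tip=(0.0616,0.4430,0.5837)
cmd 3: set κ=1.4124 → (κ,φ,ℓ)=(1.4124,82.08°,0.7905) → tip=(0.0547,0.3935,0.6362)

0.055 0.394 0.636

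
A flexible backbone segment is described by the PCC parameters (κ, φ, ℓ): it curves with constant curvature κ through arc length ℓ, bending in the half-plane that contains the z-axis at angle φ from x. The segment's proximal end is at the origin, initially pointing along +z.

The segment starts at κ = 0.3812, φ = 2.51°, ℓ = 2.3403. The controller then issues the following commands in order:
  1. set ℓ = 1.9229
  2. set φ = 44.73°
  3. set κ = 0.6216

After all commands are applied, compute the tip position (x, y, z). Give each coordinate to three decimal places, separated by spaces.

0.724 0.717 1.497

initial: κ=0.3812, φ=2.51°, ℓ=2.3403
cmd 1: set ℓ=1.9229 → (κ,φ,ℓ)=(0.3812,2.51°,1.9229) → tip=(0.6731,0.0295,1.7553)
cmd 2: set φ=44.73° → (κ,φ,ℓ)=(0.3812,44.73°,1.9229) → tip=(0.4787,0.4742,1.7553)
cmd 3: set κ=0.6216 → (κ,φ,ℓ)=(0.6216,44.73°,1.9229) → tip=(0.7237,0.7169,1.4966)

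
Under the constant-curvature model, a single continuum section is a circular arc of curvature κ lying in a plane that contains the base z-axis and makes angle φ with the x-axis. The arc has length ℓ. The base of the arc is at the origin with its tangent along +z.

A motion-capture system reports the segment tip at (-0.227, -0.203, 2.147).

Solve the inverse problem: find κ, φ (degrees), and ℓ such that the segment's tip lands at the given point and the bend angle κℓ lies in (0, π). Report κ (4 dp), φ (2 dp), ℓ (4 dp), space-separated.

0.1295 221.81 2.1757

ρ = √(x²+y²) = √(-0.227² + -0.203²) = 0.30453
φ = atan2(y, x) mod 360° = atan2(-0.203, -0.227) = 221.8054°
|p|² = ρ² + z² = 0.30453² + 2.147² = 4.70235
κ = 2ρ / |p|² = 2×0.30453 / 4.70235 = 0.12952
θ = 2·atan2(ρ, z) = 2·atan2(0.30453, 2.147) = 0.28180 rad
ℓ = θ/κ = 0.28180/0.12952 = 2.17568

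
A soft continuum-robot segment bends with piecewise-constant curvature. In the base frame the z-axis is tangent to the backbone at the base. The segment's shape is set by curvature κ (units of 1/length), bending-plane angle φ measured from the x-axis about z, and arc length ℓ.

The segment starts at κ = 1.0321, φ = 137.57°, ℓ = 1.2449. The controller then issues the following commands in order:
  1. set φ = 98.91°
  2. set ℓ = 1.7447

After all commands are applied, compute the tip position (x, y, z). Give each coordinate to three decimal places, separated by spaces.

initial: κ=1.0321, φ=137.57°, ℓ=1.2449
cmd 1: set φ=98.91° → (κ,φ,ℓ)=(1.0321,98.91°,1.2449) → tip=(-0.1077,0.6872,0.9296)
cmd 2: set ℓ=1.7447 → (κ,φ,ℓ)=(1.0321,98.91°,1.7447) → tip=(-0.1843,1.1753,0.9434)

-0.184 1.175 0.943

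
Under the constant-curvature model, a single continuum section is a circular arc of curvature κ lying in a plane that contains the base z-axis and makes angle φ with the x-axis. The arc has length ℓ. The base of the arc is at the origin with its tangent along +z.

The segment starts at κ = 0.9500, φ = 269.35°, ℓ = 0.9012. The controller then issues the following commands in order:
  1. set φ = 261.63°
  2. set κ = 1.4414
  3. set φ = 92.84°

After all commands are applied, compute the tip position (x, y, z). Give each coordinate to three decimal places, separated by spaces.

-0.025 0.507 0.668

initial: κ=0.9500, φ=269.35°, ℓ=0.9012
cmd 1: set φ=261.63° → (κ,φ,ℓ)=(0.9500,261.63°,0.9012) → tip=(-0.0528,-0.3589,0.7951)
cmd 2: set κ=1.4414 → (κ,φ,ℓ)=(1.4414,261.63°,0.9012) → tip=(-0.0739,-0.5021,0.6683)
cmd 3: set φ=92.84° → (κ,φ,ℓ)=(1.4414,92.84°,0.9012) → tip=(-0.0251,0.5069,0.6683)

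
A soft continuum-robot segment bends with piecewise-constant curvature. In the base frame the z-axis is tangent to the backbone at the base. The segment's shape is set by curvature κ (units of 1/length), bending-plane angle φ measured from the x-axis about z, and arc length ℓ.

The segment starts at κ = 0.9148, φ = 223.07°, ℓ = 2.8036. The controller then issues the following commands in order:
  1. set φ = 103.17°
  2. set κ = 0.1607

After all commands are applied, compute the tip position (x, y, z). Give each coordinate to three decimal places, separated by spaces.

initial: κ=0.9148, φ=223.07°, ℓ=2.8036
cmd 1: set φ=103.17° → (κ,φ,ℓ)=(0.9148,103.17°,2.8036) → tip=(-0.4578,1.9565,0.5962)
cmd 2: set κ=0.1607 → (κ,φ,ℓ)=(0.1607,103.17°,2.8036) → tip=(-0.1415,0.6046,2.7097)

-0.141 0.605 2.710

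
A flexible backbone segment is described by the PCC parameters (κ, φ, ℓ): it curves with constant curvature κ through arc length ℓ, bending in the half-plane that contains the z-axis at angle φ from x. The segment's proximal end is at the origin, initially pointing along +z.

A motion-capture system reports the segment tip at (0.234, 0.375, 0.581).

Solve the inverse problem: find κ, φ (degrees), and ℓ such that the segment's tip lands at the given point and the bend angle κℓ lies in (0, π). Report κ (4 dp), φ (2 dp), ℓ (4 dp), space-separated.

ρ = √(x²+y²) = √(0.234² + 0.375²) = 0.44202
φ = atan2(y, x) mod 360° = atan2(0.375, 0.234) = 58.0358°
|p|² = ρ² + z² = 0.44202² + 0.581² = 0.53294
κ = 2ρ / |p|² = 2×0.44202 / 0.53294 = 1.65879
θ = 2·atan2(ρ, z) = 2·atan2(0.44202, 0.581) = 1.30074 rad
ℓ = θ/κ = 1.30074/1.65879 = 0.78415

1.6588 58.04 0.7842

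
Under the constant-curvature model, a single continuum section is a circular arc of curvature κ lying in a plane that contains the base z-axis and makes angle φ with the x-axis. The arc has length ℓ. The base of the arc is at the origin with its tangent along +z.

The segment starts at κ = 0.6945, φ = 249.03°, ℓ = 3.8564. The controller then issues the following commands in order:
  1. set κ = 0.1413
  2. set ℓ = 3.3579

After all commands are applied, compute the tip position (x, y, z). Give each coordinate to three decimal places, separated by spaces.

-0.280 -0.730 3.233

initial: κ=0.6945, φ=249.03°, ℓ=3.8564
cmd 1: set κ=0.1413 → (κ,φ,ℓ)=(0.1413,249.03°,3.8564) → tip=(-0.3668,-0.9571,3.6684)
cmd 2: set ℓ=3.3579 → (κ,φ,ℓ)=(0.1413,249.03°,3.3579) → tip=(-0.2798,-0.7300,3.2333)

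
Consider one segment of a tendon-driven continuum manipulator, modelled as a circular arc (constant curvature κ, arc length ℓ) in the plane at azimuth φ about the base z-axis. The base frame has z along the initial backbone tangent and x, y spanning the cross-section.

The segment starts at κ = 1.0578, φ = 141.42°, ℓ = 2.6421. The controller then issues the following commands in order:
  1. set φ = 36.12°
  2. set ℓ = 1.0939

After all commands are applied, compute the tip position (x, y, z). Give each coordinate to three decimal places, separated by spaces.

initial: κ=1.0578, φ=141.42°, ℓ=2.6421
cmd 1: set φ=36.12° → (κ,φ,ℓ)=(1.0578,36.12°,2.6421) → tip=(1.4818,1.0814,0.3213)
cmd 2: set ℓ=1.0939 → (κ,φ,ℓ)=(1.0578,36.12°,1.0939) → tip=(0.4567,0.3333,0.8656)

0.457 0.333 0.866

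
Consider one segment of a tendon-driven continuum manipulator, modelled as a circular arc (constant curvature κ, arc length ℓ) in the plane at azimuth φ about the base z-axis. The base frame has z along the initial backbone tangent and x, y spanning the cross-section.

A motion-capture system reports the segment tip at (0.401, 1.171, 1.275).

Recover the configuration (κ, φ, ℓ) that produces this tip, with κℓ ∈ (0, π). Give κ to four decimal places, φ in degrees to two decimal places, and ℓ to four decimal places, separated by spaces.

ρ = √(x²+y²) = √(0.401² + 1.171²) = 1.23776
φ = atan2(y, x) mod 360° = atan2(1.171, 0.401) = 71.0966°
|p|² = ρ² + z² = 1.23776² + 1.275² = 3.15767
κ = 2ρ / |p|² = 2×1.23776 / 3.15767 = 0.78397
θ = 2·atan2(ρ, z) = 2·atan2(1.23776, 1.275) = 1.54116 rad
ℓ = θ/κ = 1.54116/0.78397 = 1.96584

0.7840 71.10 1.9658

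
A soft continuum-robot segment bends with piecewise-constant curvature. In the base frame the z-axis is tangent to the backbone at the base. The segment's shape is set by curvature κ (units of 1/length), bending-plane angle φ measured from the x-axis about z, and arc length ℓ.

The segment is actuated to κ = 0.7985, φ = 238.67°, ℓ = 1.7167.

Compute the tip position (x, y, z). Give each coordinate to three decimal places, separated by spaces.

-0.522 -0.857 1.227

θ = κ·ℓ = 0.7985 × 1.7167 = 1.37078 rad
ρ = (1 − cos θ)/κ = (1 − 0.19868)/0.7985 = 1.00353
z = sin θ / κ = 0.98006/0.7985 = 1.22738
x = ρ cos φ = 1.00353 × cos(238.67°) = -0.52180
y = ρ sin φ = 1.00353 × sin(238.67°) = -0.85720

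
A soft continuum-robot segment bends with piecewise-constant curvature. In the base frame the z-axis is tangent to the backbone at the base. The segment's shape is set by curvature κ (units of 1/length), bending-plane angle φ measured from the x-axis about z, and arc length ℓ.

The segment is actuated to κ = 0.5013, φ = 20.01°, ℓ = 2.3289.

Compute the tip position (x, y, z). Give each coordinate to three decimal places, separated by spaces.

θ = κ·ℓ = 0.5013 × 2.3289 = 1.16748 rad
ρ = (1 − cos θ)/κ = (1 − 0.39247)/0.5013 = 1.21190
z = sin θ / κ = 0.91976/0.5013 = 1.83476
x = ρ cos φ = 1.21190 × cos(20.01°) = 1.13874
y = ρ sin φ = 1.21190 × sin(20.01°) = 0.41469

1.139 0.415 1.835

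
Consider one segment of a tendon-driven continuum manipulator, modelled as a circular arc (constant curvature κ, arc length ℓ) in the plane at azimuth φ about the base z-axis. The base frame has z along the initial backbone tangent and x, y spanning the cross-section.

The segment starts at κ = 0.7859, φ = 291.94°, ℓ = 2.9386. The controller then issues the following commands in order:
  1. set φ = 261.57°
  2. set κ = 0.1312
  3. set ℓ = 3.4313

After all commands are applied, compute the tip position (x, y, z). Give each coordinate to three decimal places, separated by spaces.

-0.111 -0.751 3.317

initial: κ=0.7859, φ=291.94°, ℓ=2.9386
cmd 1: set φ=261.57° → (κ,φ,ℓ)=(0.7859,261.57°,2.9386) → tip=(-0.3121,-2.1061,0.9408)
cmd 2: set κ=0.1312 → (κ,φ,ℓ)=(0.1312,261.57°,2.9386) → tip=(-0.0820,-0.5535,2.8663)
cmd 3: set ℓ=3.4313 → (κ,φ,ℓ)=(0.1312,261.57°,3.4313) → tip=(-0.1113,-0.7512,3.3166)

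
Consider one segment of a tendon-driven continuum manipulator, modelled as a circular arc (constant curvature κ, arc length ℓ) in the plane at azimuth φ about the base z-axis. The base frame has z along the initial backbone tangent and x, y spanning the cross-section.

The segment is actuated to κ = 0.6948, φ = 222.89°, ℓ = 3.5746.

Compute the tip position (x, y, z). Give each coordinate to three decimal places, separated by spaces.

-1.889 -1.755 0.880

θ = κ·ℓ = 0.6948 × 3.5746 = 2.48363 rad
ρ = (1 − cos θ)/κ = (1 − -0.79124)/0.6948 = 2.57807
z = sin θ / κ = 0.61150/0.6948 = 0.88012
x = ρ cos φ = 2.57807 × cos(222.89°) = -1.88885
y = ρ sin φ = 2.57807 × sin(222.89°) = -1.75461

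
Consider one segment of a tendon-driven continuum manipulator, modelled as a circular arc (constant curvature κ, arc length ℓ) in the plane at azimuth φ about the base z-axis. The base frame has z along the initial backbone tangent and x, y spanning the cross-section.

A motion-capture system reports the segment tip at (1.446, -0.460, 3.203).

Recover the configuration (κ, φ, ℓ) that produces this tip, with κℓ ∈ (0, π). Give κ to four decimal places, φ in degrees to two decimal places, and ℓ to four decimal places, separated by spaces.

ρ = √(x²+y²) = √(1.446² + -0.460²) = 1.51740
φ = atan2(y, x) mod 360° = atan2(-0.460, 1.446) = 342.3531°
|p|² = ρ² + z² = 1.51740² + 3.203² = 12.56172
κ = 2ρ / |p|² = 2×1.51740 / 12.56172 = 0.24159
θ = 2·atan2(ρ, z) = 2·atan2(1.51740, 3.203) = 0.88485 rad
ℓ = θ/κ = 0.88485/0.24159 = 3.66257

0.2416 342.35 3.6626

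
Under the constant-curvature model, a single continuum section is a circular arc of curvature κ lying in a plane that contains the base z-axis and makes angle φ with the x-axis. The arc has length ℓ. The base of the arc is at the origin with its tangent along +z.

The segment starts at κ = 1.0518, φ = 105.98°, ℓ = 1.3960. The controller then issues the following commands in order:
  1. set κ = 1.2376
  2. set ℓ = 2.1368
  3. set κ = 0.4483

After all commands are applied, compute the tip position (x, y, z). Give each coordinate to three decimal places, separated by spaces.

-0.261 0.911 1.825

initial: κ=1.0518, φ=105.98°, ℓ=1.3960
cmd 1: set κ=1.2376 → (κ,φ,ℓ)=(1.2376,105.98°,1.3960) → tip=(-0.2572,0.8982,0.7981)
cmd 2: set ℓ=2.1368 → (κ,φ,ℓ)=(1.2376,105.98°,2.1368) → tip=(-0.4180,1.4596,0.3853)
cmd 3: set κ=0.4483 → (κ,φ,ℓ)=(0.4483,105.98°,2.1368) → tip=(-0.2609,0.9109,1.8247)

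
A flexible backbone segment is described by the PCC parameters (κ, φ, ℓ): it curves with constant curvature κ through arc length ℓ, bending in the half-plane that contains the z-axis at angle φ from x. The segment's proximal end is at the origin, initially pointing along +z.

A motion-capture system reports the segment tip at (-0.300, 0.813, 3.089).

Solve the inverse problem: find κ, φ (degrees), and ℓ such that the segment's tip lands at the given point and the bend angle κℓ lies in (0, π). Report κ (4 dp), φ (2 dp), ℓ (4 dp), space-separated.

ρ = √(x²+y²) = √(-0.300² + 0.813²) = 0.86658
φ = atan2(y, x) mod 360° = atan2(0.813, -0.300) = 110.2542°
|p|² = ρ² + z² = 0.86658² + 3.089² = 10.29289
κ = 2ρ / |p|² = 2×0.86658 / 10.29289 = 0.16839
θ = 2·atan2(ρ, z) = 2·atan2(0.86658, 3.089) = 0.54702 rad
ℓ = θ/κ = 0.54702/0.16839 = 3.24861

0.1684 110.25 3.2486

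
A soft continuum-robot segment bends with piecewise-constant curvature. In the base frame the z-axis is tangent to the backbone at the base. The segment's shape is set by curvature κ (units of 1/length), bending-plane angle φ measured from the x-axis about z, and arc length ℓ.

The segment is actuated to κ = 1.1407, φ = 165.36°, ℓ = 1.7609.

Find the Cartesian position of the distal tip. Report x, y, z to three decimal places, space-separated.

θ = κ·ℓ = 1.1407 × 1.7609 = 2.00866 rad
ρ = (1 − cos θ)/κ = (1 − -0.42400)/1.1407 = 1.24836
z = sin θ / κ = 0.90566/1.1407 = 0.79395
x = ρ cos φ = 1.24836 × cos(165.36°) = -1.20783
y = ρ sin φ = 1.24836 × sin(165.36°) = 0.31552

-1.208 0.316 0.794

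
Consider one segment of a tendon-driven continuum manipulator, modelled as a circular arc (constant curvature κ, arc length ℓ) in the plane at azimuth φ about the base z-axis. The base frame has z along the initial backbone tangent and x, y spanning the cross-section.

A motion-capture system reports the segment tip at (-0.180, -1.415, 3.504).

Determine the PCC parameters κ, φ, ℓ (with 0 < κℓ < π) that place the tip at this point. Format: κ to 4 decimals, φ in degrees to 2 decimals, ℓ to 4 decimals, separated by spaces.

ρ = √(x²+y²) = √(-0.180² + -1.415²) = 1.42640
φ = atan2(y, x) mod 360° = atan2(-1.415, -0.180) = 262.7504°
|p|² = ρ² + z² = 1.42640² + 3.504² = 14.31264
κ = 2ρ / |p|² = 2×1.42640 / 14.31264 = 0.19932
θ = 2·atan2(ρ, z) = 2·atan2(1.42640, 3.504) = 0.77319 rad
ℓ = θ/κ = 0.77319/0.19932 = 3.87911

0.1993 262.75 3.8791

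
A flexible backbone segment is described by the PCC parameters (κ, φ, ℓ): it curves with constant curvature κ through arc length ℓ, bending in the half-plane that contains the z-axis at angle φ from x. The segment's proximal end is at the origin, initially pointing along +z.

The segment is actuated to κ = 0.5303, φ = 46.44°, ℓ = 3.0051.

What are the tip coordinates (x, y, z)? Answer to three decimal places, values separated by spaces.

1.329 1.398 1.885

θ = κ·ℓ = 0.5303 × 3.0051 = 1.59360 rad
ρ = (1 − cos θ)/κ = (1 − -0.02281)/0.5303 = 1.92873
z = sin θ / κ = 0.99974/0.5303 = 1.88523
x = ρ cos φ = 1.92873 × cos(46.44°) = 1.32912
y = ρ sin φ = 1.92873 × sin(46.44°) = 1.39766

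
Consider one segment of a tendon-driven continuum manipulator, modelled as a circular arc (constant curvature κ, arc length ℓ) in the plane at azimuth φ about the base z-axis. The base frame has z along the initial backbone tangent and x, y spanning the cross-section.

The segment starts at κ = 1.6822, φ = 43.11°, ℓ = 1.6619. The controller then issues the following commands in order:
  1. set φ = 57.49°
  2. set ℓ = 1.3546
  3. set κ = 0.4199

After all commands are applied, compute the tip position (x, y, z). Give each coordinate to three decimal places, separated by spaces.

initial: κ=1.6822, φ=43.11°, ℓ=1.6619
cmd 1: set φ=57.49° → (κ,φ,ℓ)=(1.6822,57.49°,1.6619) → tip=(0.6201,0.9729,0.2016)
cmd 2: set ℓ=1.3546 → (κ,φ,ℓ)=(1.6822,57.49°,1.3546) → tip=(0.5272,0.8273,0.4516)
cmd 3: set κ=0.4199 → (κ,φ,ℓ)=(0.4199,57.49°,1.3546) → tip=(0.2015,0.3162,1.2827)

0.202 0.316 1.283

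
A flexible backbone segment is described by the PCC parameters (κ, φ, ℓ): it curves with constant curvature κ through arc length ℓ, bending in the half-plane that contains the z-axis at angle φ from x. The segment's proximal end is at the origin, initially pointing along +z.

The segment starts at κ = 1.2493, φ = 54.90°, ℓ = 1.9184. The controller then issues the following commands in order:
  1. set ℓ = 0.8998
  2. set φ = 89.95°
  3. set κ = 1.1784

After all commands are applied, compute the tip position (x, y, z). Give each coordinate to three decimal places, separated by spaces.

0.000 0.434 0.740

initial: κ=1.2493, φ=54.90°, ℓ=1.9184
cmd 1: set ℓ=0.8998 → (κ,φ,ℓ)=(1.2493,54.90°,0.8998) → tip=(0.2614,0.3720,0.7219)
cmd 2: set φ=89.95° → (κ,φ,ℓ)=(1.2493,89.95°,0.8998) → tip=(0.0004,0.4547,0.7219)
cmd 3: set κ=1.1784 → (κ,φ,ℓ)=(1.1784,89.95°,0.8998) → tip=(0.0004,0.4340,0.7404)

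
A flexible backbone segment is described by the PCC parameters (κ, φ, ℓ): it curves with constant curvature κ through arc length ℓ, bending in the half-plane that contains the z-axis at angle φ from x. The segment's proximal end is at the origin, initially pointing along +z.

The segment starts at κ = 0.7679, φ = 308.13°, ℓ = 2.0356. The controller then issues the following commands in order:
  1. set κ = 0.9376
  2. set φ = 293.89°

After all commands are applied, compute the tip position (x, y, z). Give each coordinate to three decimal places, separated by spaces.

0.575 -1.298 1.006

initial: κ=0.7679, φ=308.13°, ℓ=2.0356
cmd 1: set κ=0.9376 → (κ,φ,ℓ)=(0.9376,308.13°,2.0356) → tip=(0.8768,-1.1170,1.0063)
cmd 2: set φ=293.89° → (κ,φ,ℓ)=(0.9376,293.89°,2.0356) → tip=(0.5751,-1.2983,1.0063)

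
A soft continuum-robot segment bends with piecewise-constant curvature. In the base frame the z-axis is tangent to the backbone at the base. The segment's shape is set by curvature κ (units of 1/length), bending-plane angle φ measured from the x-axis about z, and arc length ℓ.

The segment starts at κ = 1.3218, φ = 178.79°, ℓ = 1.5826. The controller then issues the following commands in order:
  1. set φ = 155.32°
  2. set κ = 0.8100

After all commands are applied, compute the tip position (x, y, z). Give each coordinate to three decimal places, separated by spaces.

initial: κ=1.3218, φ=178.79°, ℓ=1.5826
cmd 1: set φ=155.32° → (κ,φ,ℓ)=(1.3218,155.32°,1.5826) → tip=(-1.0297,0.4732,0.6561)
cmd 2: set κ=0.8100 → (κ,φ,ℓ)=(0.8100,155.32°,1.5826) → tip=(-0.8022,0.3686,1.1834)

-0.802 0.369 1.183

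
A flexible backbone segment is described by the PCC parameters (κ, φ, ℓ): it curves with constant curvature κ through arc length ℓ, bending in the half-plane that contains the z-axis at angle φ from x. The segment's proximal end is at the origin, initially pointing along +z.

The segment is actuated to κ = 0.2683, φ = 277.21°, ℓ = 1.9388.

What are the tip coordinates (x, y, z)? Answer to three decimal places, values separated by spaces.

θ = κ·ℓ = 0.2683 × 1.9388 = 0.52018 rad
ρ = (1 − cos θ)/κ = (1 − 0.86773)/0.2683 = 0.49299
z = sin θ / κ = 0.49704/0.2683 = 1.85254
x = ρ cos φ = 0.49299 × cos(277.21°) = 0.06187
y = ρ sin φ = 0.49299 × sin(277.21°) = -0.48910

0.062 -0.489 1.853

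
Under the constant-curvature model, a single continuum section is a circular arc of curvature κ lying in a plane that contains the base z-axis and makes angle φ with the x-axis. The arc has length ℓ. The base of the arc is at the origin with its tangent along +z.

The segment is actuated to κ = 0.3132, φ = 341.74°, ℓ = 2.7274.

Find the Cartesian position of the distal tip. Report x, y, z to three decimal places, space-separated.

θ = κ·ℓ = 0.3132 × 2.7274 = 0.85422 rad
ρ = (1 − cos θ)/κ = (1 − 0.65681)/0.3132 = 1.09577
z = sin θ / κ = 0.75406/0.3132 = 2.40760
x = ρ cos φ = 1.09577 × cos(341.74°) = 1.04059
y = ρ sin φ = 1.09577 × sin(341.74°) = -0.34334

1.041 -0.343 2.408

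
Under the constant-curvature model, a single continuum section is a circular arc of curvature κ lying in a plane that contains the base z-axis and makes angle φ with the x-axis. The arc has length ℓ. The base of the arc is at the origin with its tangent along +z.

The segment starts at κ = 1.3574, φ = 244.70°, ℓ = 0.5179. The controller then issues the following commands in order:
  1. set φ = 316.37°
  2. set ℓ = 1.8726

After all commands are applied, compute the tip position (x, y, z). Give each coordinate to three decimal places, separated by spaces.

0.973 -0.928 0.416

initial: κ=1.3574, φ=244.70°, ℓ=0.5179
cmd 1: set φ=316.37° → (κ,φ,ℓ)=(1.3574,316.37°,0.5179) → tip=(0.1264,-0.1205,0.4763)
cmd 2: set ℓ=1.8726 → (κ,φ,ℓ)=(1.3574,316.37°,1.8726) → tip=(0.9734,-0.9279,0.4158)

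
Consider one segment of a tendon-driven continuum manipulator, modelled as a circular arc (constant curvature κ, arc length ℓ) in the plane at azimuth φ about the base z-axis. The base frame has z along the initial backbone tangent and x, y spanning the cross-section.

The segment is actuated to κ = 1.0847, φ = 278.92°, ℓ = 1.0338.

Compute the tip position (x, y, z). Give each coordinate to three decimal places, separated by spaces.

θ = κ·ℓ = 1.0847 × 1.0338 = 1.12136 rad
ρ = (1 − cos θ)/κ = (1 − 0.43446)/1.0847 = 0.52138
z = sin θ / κ = 0.90069/1.0847 = 0.83036
x = ρ cos φ = 0.52138 × cos(278.92°) = 0.08084
y = ρ sin φ = 0.52138 × sin(278.92°) = -0.51508

0.081 -0.515 0.830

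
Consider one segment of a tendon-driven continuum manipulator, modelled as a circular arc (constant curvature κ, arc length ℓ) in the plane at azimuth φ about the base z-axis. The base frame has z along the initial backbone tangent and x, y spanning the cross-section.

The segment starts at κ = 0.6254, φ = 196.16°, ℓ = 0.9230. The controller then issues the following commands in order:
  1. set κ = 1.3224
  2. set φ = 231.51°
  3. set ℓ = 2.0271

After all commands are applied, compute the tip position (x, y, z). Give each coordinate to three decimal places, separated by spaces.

-0.892 -1.122 0.336

initial: κ=0.6254, φ=196.16°, ℓ=0.9230
cmd 1: set κ=1.3224 → (κ,φ,ℓ)=(1.3224,196.16°,0.9230) → tip=(-0.4771,-0.1383,0.7103)
cmd 2: set φ=231.51° → (κ,φ,ℓ)=(1.3224,231.51°,0.9230) → tip=(-0.3092,-0.3888,0.7103)
cmd 3: set ℓ=2.0271 → (κ,φ,ℓ)=(1.3224,231.51°,2.0271) → tip=(-0.8922,-1.1220,0.3364)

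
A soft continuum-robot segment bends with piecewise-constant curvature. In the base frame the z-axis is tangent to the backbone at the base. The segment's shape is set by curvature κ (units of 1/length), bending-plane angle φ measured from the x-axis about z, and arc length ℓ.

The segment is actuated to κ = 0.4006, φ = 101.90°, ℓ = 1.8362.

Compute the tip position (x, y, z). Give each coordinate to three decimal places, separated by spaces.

-0.133 0.632 1.675

θ = κ·ℓ = 0.4006 × 1.8362 = 0.73558 rad
ρ = (1 − cos θ)/κ = (1 − 0.74144)/0.4006 = 0.64543
z = sin θ / κ = 0.67102/0.4006 = 1.67503
x = ρ cos φ = 0.64543 × cos(101.90°) = -0.13309
y = ρ sin φ = 0.64543 × sin(101.90°) = 0.63156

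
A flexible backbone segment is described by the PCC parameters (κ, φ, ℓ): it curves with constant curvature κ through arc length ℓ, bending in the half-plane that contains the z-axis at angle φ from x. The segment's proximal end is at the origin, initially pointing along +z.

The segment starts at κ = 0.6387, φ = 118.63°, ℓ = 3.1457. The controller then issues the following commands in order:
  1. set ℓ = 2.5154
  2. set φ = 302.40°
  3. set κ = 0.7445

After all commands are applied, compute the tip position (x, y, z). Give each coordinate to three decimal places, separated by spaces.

initial: κ=0.6387, φ=118.63°, ℓ=3.1457
cmd 1: set ℓ=2.5154 → (κ,φ,ℓ)=(0.6387,118.63°,2.5154) → tip=(-0.7770,1.4234,1.5647)
cmd 2: set φ=302.40° → (κ,φ,ℓ)=(0.6387,302.40°,2.5154) → tip=(0.8690,-1.3692,1.5647)
cmd 3: set κ=0.7445 → (κ,φ,ℓ)=(0.7445,302.40°,2.5154) → tip=(0.9337,-1.4713,1.2824)

0.934 -1.471 1.282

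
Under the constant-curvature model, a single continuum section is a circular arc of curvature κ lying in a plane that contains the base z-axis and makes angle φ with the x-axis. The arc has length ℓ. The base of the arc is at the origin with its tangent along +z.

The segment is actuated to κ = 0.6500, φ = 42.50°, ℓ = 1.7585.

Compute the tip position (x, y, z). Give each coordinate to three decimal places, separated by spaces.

θ = κ·ℓ = 0.6500 × 1.7585 = 1.14302 rad
ρ = (1 − cos θ)/κ = (1 − 0.41484)/0.6500 = 0.90024
z = sin θ / κ = 0.90989/0.6500 = 1.39983
x = ρ cos φ = 0.90024 × cos(42.50°) = 0.66373
y = ρ sin φ = 0.90024 × sin(42.50°) = 0.60819

0.664 0.608 1.400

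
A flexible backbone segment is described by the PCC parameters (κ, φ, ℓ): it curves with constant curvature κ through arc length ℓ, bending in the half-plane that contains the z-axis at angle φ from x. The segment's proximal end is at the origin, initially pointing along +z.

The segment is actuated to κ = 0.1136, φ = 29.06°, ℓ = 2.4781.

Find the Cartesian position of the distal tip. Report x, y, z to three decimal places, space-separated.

θ = κ·ℓ = 0.1136 × 2.4781 = 0.28151 rad
ρ = (1 − cos θ)/κ = (1 − 0.96064)/0.1136 = 0.34651
z = sin θ / κ = 0.27781/0.1136 = 2.44550
x = ρ cos φ = 0.34651 × cos(29.06°) = 0.30289
y = ρ sin φ = 0.34651 × sin(29.06°) = 0.16831

0.303 0.168 2.445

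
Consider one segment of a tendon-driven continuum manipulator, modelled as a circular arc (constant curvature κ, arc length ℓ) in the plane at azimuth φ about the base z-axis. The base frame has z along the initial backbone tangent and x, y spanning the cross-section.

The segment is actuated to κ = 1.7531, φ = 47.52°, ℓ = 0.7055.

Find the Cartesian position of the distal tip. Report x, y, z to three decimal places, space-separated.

0.259 0.283 0.539

θ = κ·ℓ = 1.7531 × 0.7055 = 1.23681 rad
ρ = (1 − cos θ)/κ = (1 − 0.32781)/1.7531 = 0.38343
z = sin θ / κ = 0.94474/1.7531 = 0.53890
x = ρ cos φ = 0.38343 × cos(47.52°) = 0.25894
y = ρ sin φ = 0.38343 × sin(47.52°) = 0.28278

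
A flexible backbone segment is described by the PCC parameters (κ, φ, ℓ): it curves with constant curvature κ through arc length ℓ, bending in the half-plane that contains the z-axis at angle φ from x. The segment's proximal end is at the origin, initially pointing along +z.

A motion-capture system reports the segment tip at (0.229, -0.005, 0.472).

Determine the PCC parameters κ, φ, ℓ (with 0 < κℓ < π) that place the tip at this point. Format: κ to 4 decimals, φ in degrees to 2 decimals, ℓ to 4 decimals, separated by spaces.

1.6643 358.75 0.5429

ρ = √(x²+y²) = √(0.229² + -0.005²) = 0.22905
φ = atan2(y, x) mod 360° = atan2(-0.005, 0.229) = 358.7492°
|p|² = ρ² + z² = 0.22905² + 0.472² = 0.27525
κ = 2ρ / |p|² = 2×0.22905 / 0.27525 = 1.66434
θ = 2·atan2(ρ, z) = 2·atan2(0.22905, 0.472) = 0.90361 rad
ℓ = θ/κ = 0.90361/1.66434 = 0.54293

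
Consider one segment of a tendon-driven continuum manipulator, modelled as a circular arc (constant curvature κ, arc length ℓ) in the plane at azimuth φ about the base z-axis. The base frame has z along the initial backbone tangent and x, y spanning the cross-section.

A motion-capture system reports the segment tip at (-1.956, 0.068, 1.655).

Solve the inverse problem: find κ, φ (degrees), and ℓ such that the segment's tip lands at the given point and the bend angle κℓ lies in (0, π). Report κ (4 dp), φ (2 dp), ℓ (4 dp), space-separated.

0.5958 178.01 2.9165

ρ = √(x²+y²) = √(-1.956² + 0.068²) = 1.95718
φ = atan2(y, x) mod 360° = atan2(0.068, -1.956) = 178.0089°
|p|² = ρ² + z² = 1.95718² + 1.655² = 6.56959
κ = 2ρ / |p|² = 2×1.95718 / 6.56959 = 0.59583
θ = 2·atan2(ρ, z) = 2·atan2(1.95718, 1.655) = 1.73772 rad
ℓ = θ/κ = 1.73772/0.59583 = 2.91646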